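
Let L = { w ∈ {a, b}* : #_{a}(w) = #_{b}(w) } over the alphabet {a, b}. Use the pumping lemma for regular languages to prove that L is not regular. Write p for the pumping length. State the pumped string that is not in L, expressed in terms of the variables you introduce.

a^{p+k} b^p

Suppose for contradiction that L is regular, and let p be the pumping length.
Choose w = a^p b^p ∈ L with |w| = 2p ≥ p.
The pumping lemma gives a decomposition w = xyz where |xy| ≤ p and |y| > 0.
Since the first p symbols of w are all a's and |xy| ≤ p, y lies entirely in the leading a-block: y = a^k for some k with 1 ≤ k ≤ p.
Pump with i = 2: xy^2z = a^{p+k} b^p has p+k occurrences of a but only p of b. Since k ≥ 1 the counts differ, so xy^2z ∉ L.
This is a contradiction; hence L is not regular.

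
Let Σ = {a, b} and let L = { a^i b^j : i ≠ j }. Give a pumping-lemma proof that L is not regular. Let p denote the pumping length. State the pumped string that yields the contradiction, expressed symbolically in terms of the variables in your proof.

a^{p+p!} b^{p+p!}

Assume L is regular; let p be its pumping constant.
Choose w = a^p b^{p+p!}. Since p ≠ p+p!, w ∈ L; and |w| ≥ p.
Write w = xyz as guaranteed by the lemma, with |xy| ≤ p and y is nonempty.
The first p characters of w are a's, so xy (and hence y) consists only of a's. Write y = a^k, 1 ≤ k ≤ p.
Since 1 ≤ k ≤ p, k divides p!; set t = 1 + p!/k. Then xy^t z has p + (p!/k)·k = p + p! copies of a. Now the a-count equals the b-count, so i ≠ j fails. So xy^t z = a^{p+p!} b^{p+p!} ∉ L.
This contradicts the pumping lemma, so L is not regular.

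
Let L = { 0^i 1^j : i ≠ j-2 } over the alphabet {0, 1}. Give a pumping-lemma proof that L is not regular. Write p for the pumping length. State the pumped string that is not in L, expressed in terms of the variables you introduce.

Assume L is regular; let p be its pumping constant.
Choose w = 0^p 1^{p+p!+2}. Since p ≠ (p+p!+2)-2 = p+p!, w ∈ L; and |w| ≥ p.
The pumping lemma gives a decomposition w = xyz where |xy| ≤ p and y is nonempty.
The first p characters of w are 0's, so xy (and hence y) consists only of 0's. Write y = 0^k, 1 ≤ k ≤ p.
Since 1 ≤ k ≤ p, k divides p!; set t = 1 + p!/k. Then xy^t z has p + (p!/k)·k = p + p! copies of 0. Now the 0-count is p+p! and (1-count)-2 = (p+p!+2)-2 = p+p!, so i ≠ j-2 fails. So xy^t z = 0^{p+p!} 1^{p+p!+2} ∉ L.
Contradiction. Therefore L is not regular.

0^{p+p!} 1^{p+p!+2}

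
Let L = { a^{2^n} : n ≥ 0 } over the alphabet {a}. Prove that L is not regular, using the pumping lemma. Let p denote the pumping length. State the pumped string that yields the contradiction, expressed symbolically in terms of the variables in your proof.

a^{2^p+k}

Toward a contradiction, assume L is regular with pumping length p.
Take w = a^{2^p} ∈ L with |w| = 2^p ≥ p.
The pumping lemma gives a decomposition w = xyz where |xy| ≤ p and |y| ≥ 1.
Then y = a^k for some k with 1 ≤ k ≤ p.
Pump with i = 2: xy^2z = a^{2^p+k}. Since 1 ≤ k ≤ p < 2^p, we have 2^p < 2^p+k < 2^{p+1}, so 2^p+k is not a power of 2. So xy^2z ∉ L.
This contradicts the pumping lemma, so L is not regular.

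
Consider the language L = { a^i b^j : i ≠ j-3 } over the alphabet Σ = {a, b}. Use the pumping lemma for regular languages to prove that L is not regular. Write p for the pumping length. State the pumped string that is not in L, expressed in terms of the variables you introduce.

a^{p+p!} b^{p+p!+3}

Assume L is regular; let p be its pumping constant.
Choose w = a^p b^{p+p!+3}. Since p ≠ (p+p!+3)-3 = p+p!, w ∈ L; and |w| ≥ p.
The pumping lemma gives a decomposition w = xyz where |xy| ≤ p and |y| ≥ 1.
Since the first p symbols of w are all a's and |xy| ≤ p, y lies entirely in the leading a-block: y = a^k for some k with 1 ≤ k ≤ p.
Since 1 ≤ k ≤ p, k divides p!; set t = 1 + p!/k. Then xy^t z has p + (p!/k)·k = p + p! copies of a. Now the a-count is p+p! and (b-count)-3 = (p+p!+3)-3 = p+p!, so i ≠ j-3 fails. So xy^t z = a^{p+p!} b^{p+p!+3} ∉ L.
This is a contradiction; hence L is not regular.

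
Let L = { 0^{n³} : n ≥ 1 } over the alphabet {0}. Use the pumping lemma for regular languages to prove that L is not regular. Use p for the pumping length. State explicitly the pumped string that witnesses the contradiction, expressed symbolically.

0^{p³+k}

Suppose for contradiction that L is regular, and let p be the pumping length.
Take w = 0^{p³} ∈ L with |w| = p³ ≥ p.
Write w = xyz as guaranteed by the lemma, with |xy| ≤ p and |y| > 0.
Then y = 0^k for some k with 1 ≤ k ≤ p.
Pump with i = 2: xy^2z = 0^{p³+k}. Since 1 ≤ k ≤ p, p³ < p³+k ≤ p³+p < p³+3p²+3p+1 = (p+1)³, so p³+k is not a perfect cube. So xy^2z ∉ L.
This contradicts the pumping lemma, so L is not regular.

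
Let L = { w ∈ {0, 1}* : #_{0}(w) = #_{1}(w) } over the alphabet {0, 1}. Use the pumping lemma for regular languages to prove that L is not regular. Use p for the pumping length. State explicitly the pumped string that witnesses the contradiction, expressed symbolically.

0^{p+k} 1^p

Toward a contradiction, assume L is regular with pumping length p.
Choose w = 0^p 1^p ∈ L with |w| = 2p ≥ p.
By the pumping lemma, w = xyz with |xy| ≤ p and |y| > 0.
Since the first p symbols of w are all 0's and |xy| ≤ p, y lies entirely in the leading 0-block: y = 0^k for some k with 1 ≤ k ≤ p.
Pump with i = 2: xy^2z = 0^{p+k} 1^p has p+k occurrences of 0 but only p of 1. Since k ≥ 1 the counts differ, so xy^2z ∉ L.
Contradiction. Therefore L is not regular.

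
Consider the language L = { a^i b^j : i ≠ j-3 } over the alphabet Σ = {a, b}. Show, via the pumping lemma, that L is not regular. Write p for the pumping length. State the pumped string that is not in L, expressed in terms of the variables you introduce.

a^{p+p!} b^{p+p!+3}

Assume L is regular. Let p be the pumping length given by the pumping lemma.
Choose w = a^p b^{p+p!+3}. Since p ≠ (p+p!+3)-3 = p+p!, w ∈ L; and |w| ≥ p.
The pumping lemma gives a decomposition w = xyz where |xy| ≤ p and |y| ≥ 1.
The first p characters of w are a's, so xy (and hence y) consists only of a's. Write y = a^k, 1 ≤ k ≤ p.
Since 1 ≤ k ≤ p, k divides p!; set t = 1 + p!/k. Then xy^t z has p + (p!/k)·k = p + p! copies of a. Now the a-count is p+p! and (b-count)-3 = (p+p!+3)-3 = p+p!, so i ≠ j-3 fails. So xy^t z = a^{p+p!} b^{p+p!+3} ∉ L.
This contradicts the pumping lemma, so L is not regular.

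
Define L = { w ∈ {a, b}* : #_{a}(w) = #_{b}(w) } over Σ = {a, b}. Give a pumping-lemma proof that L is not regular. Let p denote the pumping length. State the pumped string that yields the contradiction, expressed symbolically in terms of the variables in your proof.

a^{p+k} b^p

Suppose for contradiction that L is regular, and let p be the pumping length.
Choose w = a^p b^p ∈ L with |w| = 2p ≥ p.
The pumping lemma gives a decomposition w = xyz where |xy| ≤ p and |y| > 0.
The first p characters of w are a's, so xy (and hence y) consists only of a's. Write y = a^k, 1 ≤ k ≤ p.
Pump with i = 2: xy^2z = a^{p+k} b^p has p+k occurrences of a but only p of b. Since k ≥ 1 the counts differ, so xy^2z ∉ L.
This is a contradiction; hence L is not regular.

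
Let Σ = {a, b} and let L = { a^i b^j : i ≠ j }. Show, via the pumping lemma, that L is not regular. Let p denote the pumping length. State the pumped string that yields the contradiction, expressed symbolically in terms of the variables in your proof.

a^{p+p!} b^{p+p!}

Assume L is regular; let p be its pumping constant.
Choose w = a^p b^{p+p!}. Since p ≠ p+p!, w ∈ L; and |w| ≥ p.
By the pumping lemma, w = xyz with |xy| ≤ p and y is nonempty.
The first p characters of w are a's, so xy (and hence y) consists only of a's. Write y = a^k, 1 ≤ k ≤ p.
Since 1 ≤ k ≤ p, k divides p!; set t = 1 + p!/k. Then xy^t z has p + (p!/k)·k = p + p! copies of a. Now the a-count equals the b-count, so i ≠ j fails. So xy^t z = a^{p+p!} b^{p+p!} ∉ L.
This contradicts the pumping lemma, so L is not regular.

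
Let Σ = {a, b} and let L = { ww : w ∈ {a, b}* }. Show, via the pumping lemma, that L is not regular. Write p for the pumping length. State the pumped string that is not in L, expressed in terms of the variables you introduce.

a^{p+k} b^p a^p b^p

Toward a contradiction, assume L is regular with pumping length p.
Take w = a^p b^p a^p b^p = uu where u = a^pb^p; then w ∈ L and |w| = 4p ≥ p.
The pumping lemma gives a decomposition w = xyz where |xy| ≤ p and y is nonempty.
Since the first p symbols of w are all a's and |xy| ≤ p, y lies entirely in the leading a-block: y = a^k for some k with 1 ≤ k ≤ p.
Pump with i = 2: xy^2z = a^{p+k} b^p a^p b^p, of length 4p+k. Suppose this equals vv. The string starts with a and ends with b, so v does too; thus the boundary between the two copies of v is a b→a transition. There is exactly one such transition, at position 2p+k, so |v| = 2p+k and |vv| = 4p+2k ≠ 4p+k since k ≥ 1. So xy^2z ∉ L.
Contradiction. Therefore L is not regular.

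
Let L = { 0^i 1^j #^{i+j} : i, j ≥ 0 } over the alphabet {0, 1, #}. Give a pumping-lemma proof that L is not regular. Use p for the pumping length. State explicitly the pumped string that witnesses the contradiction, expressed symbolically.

0^{p+k} 1^p #^{2p}

Assume L is regular. Let p be the pumping length given by the pumping lemma.
Take w = 0^p 1^p #^{2p} ∈ L (with i=j=p, i+j=2p), |w| = 4p ≥ p.
The pumping lemma gives a decomposition w = xyz where |xy| ≤ p and y is nonempty.
The first p characters of w are 0's, so xy (and hence y) consists only of 0's. Write y = 0^k, 1 ≤ k ≤ p.
Consider xy^2z = 0^{p+k} 1^p #^{2p}. Now the 0- and 1-counts sum to 2p+k, but the #-count is 2p ≠ 2p+k. So xy^2z ∉ L.
This contradicts the pumping lemma, so L is not regular.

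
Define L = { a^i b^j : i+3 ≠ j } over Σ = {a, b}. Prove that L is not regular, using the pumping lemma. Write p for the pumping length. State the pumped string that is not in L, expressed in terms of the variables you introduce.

a^{p+p!} b^{p+p!+3}

Toward a contradiction, assume L is regular with pumping length p.
Choose w = a^p b^{p+p!+3}. Since p ≠ (p+p!+3)-3 = p+p!, w ∈ L; and |w| ≥ p.
By the pumping lemma, w = xyz with |xy| ≤ p and |y| > 0.
Because |xy| ≤ p and w begins with p copies of a, we have y = a^k with 1 ≤ k ≤ p.
Since 1 ≤ k ≤ p, k divides p!; set t = 1 + p!/k. Then xy^t z has p + (p!/k)·k = p + p! copies of a. Now the a-count is p+p! and (b-count)-3 = (p+p!+3)-3 = p+p!, so i+3 ≠ j fails. So xy^t z = a^{p+p!} b^{p+p!+3} ∉ L.
This contradicts the pumping lemma, so L is not regular.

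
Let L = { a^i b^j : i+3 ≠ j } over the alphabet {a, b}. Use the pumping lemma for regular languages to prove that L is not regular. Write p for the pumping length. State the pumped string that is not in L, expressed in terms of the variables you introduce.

Suppose for contradiction that L is regular, and let p be the pumping length.
Choose w = a^p b^{p+p!+3}. Since p ≠ (p+p!+3)-3 = p+p!, w ∈ L; and |w| ≥ p.
Write w = xyz as guaranteed by the lemma, with |xy| ≤ p and y is nonempty.
Because |xy| ≤ p and w begins with p copies of a, we have y = a^k with 1 ≤ k ≤ p.
Since 1 ≤ k ≤ p, k divides p!; set t = 1 + p!/k. Then xy^t z has p + (p!/k)·k = p + p! copies of a. Now the a-count is p+p! and (b-count)-3 = (p+p!+3)-3 = p+p!, so i+3 ≠ j fails. So xy^t z = a^{p+p!} b^{p+p!+3} ∉ L.
Contradiction. Therefore L is not regular.

a^{p+p!} b^{p+p!+3}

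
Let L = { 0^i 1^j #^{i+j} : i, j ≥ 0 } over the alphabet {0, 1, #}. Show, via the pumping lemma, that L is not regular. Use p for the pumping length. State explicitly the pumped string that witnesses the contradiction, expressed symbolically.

0^{p+k} 1^p #^{2p}

Assume L is regular. Let p be the pumping length given by the pumping lemma.
Take w = 0^p 1^p #^{2p} ∈ L (with i=j=p, i+j=2p), |w| = 4p ≥ p.
The pumping lemma gives a decomposition w = xyz where |xy| ≤ p and y is nonempty.
Because |xy| ≤ p and w begins with p copies of 0, we have y = 0^k with 1 ≤ k ≤ p.
Consider xy^2z = 0^{p+k} 1^p #^{2p}. Now the 0- and 1-counts sum to 2p+k, but the #-count is 2p ≠ 2p+k. So xy^2z ∉ L.
This contradicts the pumping lemma, so L is not regular.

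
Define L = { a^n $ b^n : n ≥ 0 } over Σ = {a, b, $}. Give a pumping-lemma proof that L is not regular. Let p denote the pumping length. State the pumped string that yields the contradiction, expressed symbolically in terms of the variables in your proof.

Suppose for contradiction that L is regular, and let p be the pumping length.
Take w = a^p $ b^p ∈ L with |w| = 2p+1 ≥ p.
The pumping lemma gives a decomposition w = xyz where |xy| ≤ p and |y| > 0.
The first p characters of w are a's, so xy (and hence y) consists only of a's. Write y = a^k, 1 ≤ k ≤ p.
Pump with i = 2: xy^2z = a^{p+k} $ b^p, which would require p+k = p. But k ≥ 1, so xy^2z ∉ L.
Contradiction. Therefore L is not regular.

a^{p+k} $ b^p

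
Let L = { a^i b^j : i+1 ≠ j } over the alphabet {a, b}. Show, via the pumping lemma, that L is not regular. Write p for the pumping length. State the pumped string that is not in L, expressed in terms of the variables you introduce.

Assume L is regular; let p be its pumping constant.
Choose w = a^p b^{p+p!+1}. Since p ≠ (p+p!+1)-1 = p+p!, w ∈ L; and |w| ≥ p.
The pumping lemma gives a decomposition w = xyz where |xy| ≤ p and |y| ≥ 1.
Because |xy| ≤ p and w begins with p copies of a, we have y = a^k with 1 ≤ k ≤ p.
Since 1 ≤ k ≤ p, k divides p!; set t = 1 + p!/k. Then xy^t z has p + (p!/k)·k = p + p! copies of a. Now the a-count is p+p! and (b-count)-1 = (p+p!+1)-1 = p+p!, so i+1 ≠ j fails. So xy^t z = a^{p+p!} b^{p+p!+1} ∉ L.
This contradicts the pumping lemma, so L is not regular.

a^{p+p!} b^{p+p!+1}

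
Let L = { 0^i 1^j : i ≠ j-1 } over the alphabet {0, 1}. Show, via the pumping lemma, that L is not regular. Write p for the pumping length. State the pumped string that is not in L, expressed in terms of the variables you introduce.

0^{p+p!} 1^{p+p!+1}

Suppose for contradiction that L is regular, and let p be the pumping length.
Choose w = 0^p 1^{p+p!+1}. Since p ≠ (p+p!+1)-1 = p+p!, w ∈ L; and |w| ≥ p.
Write w = xyz as guaranteed by the lemma, with |xy| ≤ p and |y| ≥ 1.
Since the first p symbols of w are all 0's and |xy| ≤ p, y lies entirely in the leading 0-block: y = 0^k for some k with 1 ≤ k ≤ p.
Since 1 ≤ k ≤ p, k divides p!; set t = 1 + p!/k. Then xy^t z has p + (p!/k)·k = p + p! copies of 0. Now the 0-count is p+p! and (1-count)-1 = (p+p!+1)-1 = p+p!, so i ≠ j-1 fails. So xy^t z = 0^{p+p!} 1^{p+p!+1} ∉ L.
This is a contradiction; hence L is not regular.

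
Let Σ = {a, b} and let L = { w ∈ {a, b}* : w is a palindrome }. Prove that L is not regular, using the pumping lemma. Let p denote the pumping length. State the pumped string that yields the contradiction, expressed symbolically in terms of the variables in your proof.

a^{p+k} b a^p

Toward a contradiction, assume L is regular with pumping length p.
Take w = a^p b a^p, a palindrome of length 2p+1 ≥ p.
By the pumping lemma, w = xyz with |xy| ≤ p and y is nonempty.
Since the first p symbols of w are all a's and |xy| ≤ p, y lies entirely in the leading a-block: y = a^k for some k with 1 ≤ k ≤ p.
Pump with i = 2: xy^2z = a^{p+k} b a^p. Its reverse is a^p b a^{p+k}, which differs from xy^2z since k ≥ 1. So xy^2z is not a palindrome and xy^2z ∉ L.
This is a contradiction; hence L is not regular.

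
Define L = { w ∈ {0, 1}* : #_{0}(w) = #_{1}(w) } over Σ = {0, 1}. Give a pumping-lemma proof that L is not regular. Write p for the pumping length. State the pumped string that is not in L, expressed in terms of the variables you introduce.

Assume L is regular. Let p be the pumping length given by the pumping lemma.
Choose w = 0^p 1^p ∈ L with |w| = 2p ≥ p.
Write w = xyz as guaranteed by the lemma, with |xy| ≤ p and |y| ≥ 1.
The first p characters of w are 0's, so xy (and hence y) consists only of 0's. Write y = 0^k, 1 ≤ k ≤ p.
Pump with i = 2: xy^2z = 0^{p+k} 1^p has p+k occurrences of 0 but only p of 1. Since k ≥ 1 the counts differ, so xy^2z ∉ L.
This contradicts the pumping lemma, so L is not regular.

0^{p+k} 1^p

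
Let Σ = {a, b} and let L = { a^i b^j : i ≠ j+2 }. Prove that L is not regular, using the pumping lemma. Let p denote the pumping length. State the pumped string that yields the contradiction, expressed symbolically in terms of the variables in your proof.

Assume L is regular; let p be its pumping constant.
Choose w = a^p b^{p+p!-2}. Since p ≠ (p+p!-2)+2 = p+p!, w ∈ L; and |w| ≥ p.
By the pumping lemma, w = xyz with |xy| ≤ p and |y| > 0.
The first p characters of w are a's, so xy (and hence y) consists only of a's. Write y = a^k, 1 ≤ k ≤ p.
Since 1 ≤ k ≤ p, k divides p!; set t = 1 + p!/k. Then xy^t z has p + (p!/k)·k = p + p! copies of a. Now the a-count is p+p! and (b-count)+2 = (p+p!-2)+2 = p+p!, so i ≠ j+2 fails. So xy^t z = a^{p+p!} b^{p+p!-2} ∉ L.
This contradicts the pumping lemma, so L is not regular.

a^{p+p!} b^{p+p!-2}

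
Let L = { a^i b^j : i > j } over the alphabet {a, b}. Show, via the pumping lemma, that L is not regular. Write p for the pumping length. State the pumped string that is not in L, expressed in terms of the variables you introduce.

Assume L is regular. Let p be the pumping length given by the pumping lemma.
Choose w = a^{p+1} b^p ∈ L, with |w| = 2p+1 ≥ p.
By the pumping lemma, w = xyz with |xy| ≤ p and |y| > 0.
The first p characters of w are a's, so xy (and hence y) consists only of a's. Write y = a^k, 1 ≤ k ≤ p.
Consider xy^0z = xz = a^{p+1-k} b^p. Since k ≥ 1, the a-count p+1-k is at most p, so i > j fails; thus xz ∉ L.
Contradiction. Therefore L is not regular.

a^{p+1-k} b^p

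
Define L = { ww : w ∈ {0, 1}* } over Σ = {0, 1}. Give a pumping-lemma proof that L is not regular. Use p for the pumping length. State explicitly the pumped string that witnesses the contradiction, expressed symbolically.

Toward a contradiction, assume L is regular with pumping length p.
Take w = 0^p 1^p 0^p 1^p = uu where u = 0^p1^p; then w ∈ L and |w| = 4p ≥ p.
Write w = xyz as guaranteed by the lemma, with |xy| ≤ p and |y| > 0.
Since the first p symbols of w are all 0's and |xy| ≤ p, y lies entirely in the leading 0-block: y = 0^k for some k with 1 ≤ k ≤ p.
Pump with i = 2: xy^2z = 0^{p+k} 1^p 0^p 1^p, of length 4p+k. Suppose this equals vv. The string starts with 0 and ends with 1, so v does too; thus the boundary between the two copies of v is a 1→0 transition. There is exactly one such transition, at position 2p+k, so |v| = 2p+k and |vv| = 4p+2k ≠ 4p+k since k ≥ 1. So xy^2z ∉ L.
This contradicts the pumping lemma, so L is not regular.

0^{p+k} 1^p 0^p 1^p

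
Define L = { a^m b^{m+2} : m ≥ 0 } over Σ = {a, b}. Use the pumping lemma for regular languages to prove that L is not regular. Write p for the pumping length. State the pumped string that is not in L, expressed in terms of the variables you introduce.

a^{p+k} b^{p+2}

Toward a contradiction, assume L is regular with pumping length p.
Choose w = a^p b^{p+2}, which is in L with |w| = 2p+2 ≥ p.
Write w = xyz as guaranteed by the lemma, with |xy| ≤ p and |y| ≥ 1.
Because |xy| ≤ p and w begins with p copies of a, we have y = a^k with 1 ≤ k ≤ p.
Pump with i = 2: xy^2z = a^{p+k} b^{p+2}. For this to lie in L we would need p+2 = (p+k)+2, which forces k = 0. But k ≥ 1, so xy^2z ∉ L.
This is a contradiction; hence L is not regular.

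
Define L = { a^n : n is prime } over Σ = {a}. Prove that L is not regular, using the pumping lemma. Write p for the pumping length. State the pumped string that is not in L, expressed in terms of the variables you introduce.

Toward a contradiction, assume L is regular with pumping length p.
Let q be a prime with q ≥ p+2 (infinitely many primes exist), and take w = a^q ∈ L with |w| = q ≥ p.
The pumping lemma gives a decomposition w = xyz where |xy| ≤ p and |y| > 0.
Then y = a^k for some k with 1 ≤ k ≤ p.
Since 1 ≤ k ≤ p, |xz| = q-k. Pump with i = q+1: |xy^{q+1}z| = (q-k)+(q+1)k = q+qk = q(1+k), which is composite (both factors ≥ 2). So xy^{q+1}z = a^{q(1+k)} ∉ L.
This is a contradiction; hence L is not regular.

a^{q(1+k)}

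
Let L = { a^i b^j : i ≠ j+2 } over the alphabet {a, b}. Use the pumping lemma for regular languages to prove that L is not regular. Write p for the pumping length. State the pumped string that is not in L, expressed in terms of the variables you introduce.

a^{p+p!} b^{p+p!-2}

Toward a contradiction, assume L is regular with pumping length p.
Choose w = a^p b^{p+p!-2}. Since p ≠ (p+p!-2)+2 = p+p!, w ∈ L; and |w| ≥ p.
Write w = xyz as guaranteed by the lemma, with |xy| ≤ p and |y| ≥ 1.
Since the first p symbols of w are all a's and |xy| ≤ p, y lies entirely in the leading a-block: y = a^k for some k with 1 ≤ k ≤ p.
Since 1 ≤ k ≤ p, k divides p!; set t = 1 + p!/k. Then xy^t z has p + (p!/k)·k = p + p! copies of a. Now the a-count is p+p! and (b-count)+2 = (p+p!-2)+2 = p+p!, so i ≠ j+2 fails. So xy^t z = a^{p+p!} b^{p+p!-2} ∉ L.
Contradiction. Therefore L is not regular.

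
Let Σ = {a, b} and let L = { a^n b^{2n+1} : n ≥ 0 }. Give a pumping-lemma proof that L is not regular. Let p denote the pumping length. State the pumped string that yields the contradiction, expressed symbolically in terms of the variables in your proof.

Toward a contradiction, assume L is regular with pumping length p.
Choose w = a^p b^{2p+1}, which is in L with |w| = 3p+1 ≥ p.
The pumping lemma gives a decomposition w = xyz where |xy| ≤ p and y is nonempty.
Because |xy| ≤ p and w begins with p copies of a, we have y = a^k with 1 ≤ k ≤ p.
Pump with i = 2: xy^2z = a^{p+k} b^{2p+1}. For this to lie in L we would need 2p+1 = 2(p+k)+1, which forces k = 0. But k ≥ 1, so xy^2z ∉ L.
This contradicts the pumping lemma, so L is not regular.

a^{p+k} b^{2p+1}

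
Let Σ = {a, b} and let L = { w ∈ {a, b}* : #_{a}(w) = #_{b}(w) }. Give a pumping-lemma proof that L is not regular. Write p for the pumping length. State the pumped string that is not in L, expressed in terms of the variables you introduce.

a^{p+k} b^p

Assume L is regular. Let p be the pumping length given by the pumping lemma.
Choose w = a^p b^p ∈ L with |w| = 2p ≥ p.
The pumping lemma gives a decomposition w = xyz where |xy| ≤ p and y is nonempty.
Because |xy| ≤ p and w begins with p copies of a, we have y = a^k with 1 ≤ k ≤ p.
Pump with i = 2: xy^2z = a^{p+k} b^p has p+k occurrences of a but only p of b. Since k ≥ 1 the counts differ, so xy^2z ∉ L.
Contradiction. Therefore L is not regular.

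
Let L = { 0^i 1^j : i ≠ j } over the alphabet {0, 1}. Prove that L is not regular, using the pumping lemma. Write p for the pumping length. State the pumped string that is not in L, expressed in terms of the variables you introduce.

Assume L is regular; let p be its pumping constant.
Choose w = 0^p 1^{p+p!}. Since p ≠ p+p!, w ∈ L; and |w| ≥ p.
Write w = xyz as guaranteed by the lemma, with |xy| ≤ p and |y| > 0.
Since the first p symbols of w are all 0's and |xy| ≤ p, y lies entirely in the leading 0-block: y = 0^k for some k with 1 ≤ k ≤ p.
Since 1 ≤ k ≤ p, k divides p!; set t = 1 + p!/k. Then xy^t z has p + (p!/k)·k = p + p! copies of 0. Now the 0-count equals the 1-count, so i ≠ j fails. So xy^t z = 0^{p+p!} 1^{p+p!} ∉ L.
This contradicts the pumping lemma, so L is not regular.

0^{p+p!} 1^{p+p!}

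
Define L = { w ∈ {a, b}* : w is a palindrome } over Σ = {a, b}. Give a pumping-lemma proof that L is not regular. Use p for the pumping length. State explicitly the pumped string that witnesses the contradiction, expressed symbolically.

Toward a contradiction, assume L is regular with pumping length p.
Take w = a^p b a^p, a palindrome of length 2p+1 ≥ p.
Write w = xyz as guaranteed by the lemma, with |xy| ≤ p and y is nonempty.
The first p characters of w are a's, so xy (and hence y) consists only of a's. Write y = a^k, 1 ≤ k ≤ p.
Pump with i = 2: xy^2z = a^{p+k} b a^p. Its reverse is a^p b a^{p+k}, which differs from xy^2z since k ≥ 1. So xy^2z is not a palindrome and xy^2z ∉ L.
This contradicts the pumping lemma, so L is not regular.

a^{p+k} b a^p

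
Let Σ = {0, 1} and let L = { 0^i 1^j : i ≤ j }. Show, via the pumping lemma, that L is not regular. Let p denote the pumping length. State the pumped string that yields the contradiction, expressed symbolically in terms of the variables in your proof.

0^{p+k} 1^p

Assume L is regular. Let p be the pumping length given by the pumping lemma.
Choose w = 0^p 1^p ∈ L, with |w| = 2p ≥ p.
By the pumping lemma, w = xyz with |xy| ≤ p and y is nonempty.
Because |xy| ≤ p and w begins with p copies of 0, we have y = 0^k with 1 ≤ k ≤ p.
Consider xy^2z = 0^{p+k} 1^p. Since k ≥ 1, the 0-count p+k exceeds the 1-count p, so i ≤ j fails; thus xy^2z ∉ L.
Contradiction. Therefore L is not regular.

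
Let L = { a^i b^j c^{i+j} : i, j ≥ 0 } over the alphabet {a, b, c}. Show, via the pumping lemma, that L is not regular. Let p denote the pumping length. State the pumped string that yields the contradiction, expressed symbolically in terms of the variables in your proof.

a^{p+k} b^p c^{2p}

Assume L is regular. Let p be the pumping length given by the pumping lemma.
Take w = a^p b^p c^{2p} ∈ L (with i=j=p, i+j=2p), |w| = 4p ≥ p.
The pumping lemma gives a decomposition w = xyz where |xy| ≤ p and |y| > 0.
Because |xy| ≤ p and w begins with p copies of a, we have y = a^k with 1 ≤ k ≤ p.
Consider xy^2z = a^{p+k} b^p c^{2p}. Now the a- and b-counts sum to 2p+k, but the c-count is 2p ≠ 2p+k. So xy^2z ∉ L.
Contradiction. Therefore L is not regular.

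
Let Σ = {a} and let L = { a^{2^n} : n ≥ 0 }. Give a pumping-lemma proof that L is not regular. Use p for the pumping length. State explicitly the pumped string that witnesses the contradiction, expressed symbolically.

a^{2^p+k}

Suppose for contradiction that L is regular, and let p be the pumping length.
Take w = a^{2^p} ∈ L with |w| = 2^p ≥ p.
Write w = xyz as guaranteed by the lemma, with |xy| ≤ p and |y| > 0.
Then y = a^k for some k with 1 ≤ k ≤ p.
Pump with i = 2: xy^2z = a^{2^p+k}. Since 1 ≤ k ≤ p < 2^p, we have 2^p < 2^p+k < 2^{p+1}, so 2^p+k is not a power of 2. So xy^2z ∉ L.
This is a contradiction; hence L is not regular.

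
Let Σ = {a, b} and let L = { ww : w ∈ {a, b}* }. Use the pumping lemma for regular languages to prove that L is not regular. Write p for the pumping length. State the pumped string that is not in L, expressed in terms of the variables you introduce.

Suppose for contradiction that L is regular, and let p be the pumping length.
Take w = a^p b^p a^p b^p = uu where u = a^pb^p; then w ∈ L and |w| = 4p ≥ p.
By the pumping lemma, w = xyz with |xy| ≤ p and y is nonempty.
Because |xy| ≤ p and w begins with p copies of a, we have y = a^k with 1 ≤ k ≤ p.
Pump with i = 2: xy^2z = a^{p+k} b^p a^p b^p, of length 4p+k. Suppose this equals vv. The string starts with a and ends with b, so v does too; thus the boundary between the two copies of v is a b→a transition. There is exactly one such transition, at position 2p+k, so |v| = 2p+k and |vv| = 4p+2k ≠ 4p+k since k ≥ 1. So xy^2z ∉ L.
Contradiction. Therefore L is not regular.

a^{p+k} b^p a^p b^p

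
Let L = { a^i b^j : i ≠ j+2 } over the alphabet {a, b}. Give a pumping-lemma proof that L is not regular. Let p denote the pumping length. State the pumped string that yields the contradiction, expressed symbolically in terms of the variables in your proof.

a^{p+p!} b^{p+p!-2}

Assume L is regular. Let p be the pumping length given by the pumping lemma.
Choose w = a^p b^{p+p!-2}. Since p ≠ (p+p!-2)+2 = p+p!, w ∈ L; and |w| ≥ p.
Write w = xyz as guaranteed by the lemma, with |xy| ≤ p and y is nonempty.
Since the first p symbols of w are all a's and |xy| ≤ p, y lies entirely in the leading a-block: y = a^k for some k with 1 ≤ k ≤ p.
Since 1 ≤ k ≤ p, k divides p!; set t = 1 + p!/k. Then xy^t z has p + (p!/k)·k = p + p! copies of a. Now the a-count is p+p! and (b-count)+2 = (p+p!-2)+2 = p+p!, so i ≠ j+2 fails. So xy^t z = a^{p+p!} b^{p+p!-2} ∉ L.
This is a contradiction; hence L is not regular.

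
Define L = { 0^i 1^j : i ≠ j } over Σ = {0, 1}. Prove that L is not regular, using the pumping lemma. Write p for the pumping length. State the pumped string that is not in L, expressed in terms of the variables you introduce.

0^{p+p!} 1^{p+p!}

Suppose for contradiction that L is regular, and let p be the pumping length.
Choose w = 0^p 1^{p+p!}. Since p ≠ p+p!, w ∈ L; and |w| ≥ p.
Write w = xyz as guaranteed by the lemma, with |xy| ≤ p and y is nonempty.
The first p characters of w are 0's, so xy (and hence y) consists only of 0's. Write y = 0^k, 1 ≤ k ≤ p.
Since 1 ≤ k ≤ p, k divides p!; set t = 1 + p!/k. Then xy^t z has p + (p!/k)·k = p + p! copies of 0. Now the 0-count equals the 1-count, so i ≠ j fails. So xy^t z = 0^{p+p!} 1^{p+p!} ∉ L.
This contradicts the pumping lemma, so L is not regular.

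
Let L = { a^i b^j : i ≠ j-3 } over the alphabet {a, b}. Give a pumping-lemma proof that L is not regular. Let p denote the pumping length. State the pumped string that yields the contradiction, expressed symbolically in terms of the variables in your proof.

Toward a contradiction, assume L is regular with pumping length p.
Choose w = a^p b^{p+p!+3}. Since p ≠ (p+p!+3)-3 = p+p!, w ∈ L; and |w| ≥ p.
The pumping lemma gives a decomposition w = xyz where |xy| ≤ p and y is nonempty.
Since the first p symbols of w are all a's and |xy| ≤ p, y lies entirely in the leading a-block: y = a^k for some k with 1 ≤ k ≤ p.
Since 1 ≤ k ≤ p, k divides p!; set t = 1 + p!/k. Then xy^t z has p + (p!/k)·k = p + p! copies of a. Now the a-count is p+p! and (b-count)-3 = (p+p!+3)-3 = p+p!, so i ≠ j-3 fails. So xy^t z = a^{p+p!} b^{p+p!+3} ∉ L.
Contradiction. Therefore L is not regular.

a^{p+p!} b^{p+p!+3}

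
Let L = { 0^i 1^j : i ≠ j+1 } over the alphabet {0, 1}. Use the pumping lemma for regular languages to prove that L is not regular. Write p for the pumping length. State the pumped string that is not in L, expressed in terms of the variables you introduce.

0^{p+p!} 1^{p+p!-1}

Toward a contradiction, assume L is regular with pumping length p.
Choose w = 0^p 1^{p+p!-1}. Since p ≠ (p+p!-1)+1 = p+p!, w ∈ L; and |w| ≥ p.
Write w = xyz as guaranteed by the lemma, with |xy| ≤ p and y is nonempty.
The first p characters of w are 0's, so xy (and hence y) consists only of 0's. Write y = 0^k, 1 ≤ k ≤ p.
Since 1 ≤ k ≤ p, k divides p!; set t = 1 + p!/k. Then xy^t z has p + (p!/k)·k = p + p! copies of 0. Now the 0-count is p+p! and (1-count)+1 = (p+p!-1)+1 = p+p!, so i ≠ j+1 fails. So xy^t z = 0^{p+p!} 1^{p+p!-1} ∉ L.
This contradicts the pumping lemma, so L is not regular.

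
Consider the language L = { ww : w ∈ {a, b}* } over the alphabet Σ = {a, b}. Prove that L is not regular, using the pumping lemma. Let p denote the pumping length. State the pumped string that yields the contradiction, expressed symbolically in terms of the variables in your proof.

a^{p+k} b^p a^p b^p

Assume L is regular; let p be its pumping constant.
Take w = a^p b^p a^p b^p = uu where u = a^pb^p; then w ∈ L and |w| = 4p ≥ p.
Write w = xyz as guaranteed by the lemma, with |xy| ≤ p and |y| > 0.
Since the first p symbols of w are all a's and |xy| ≤ p, y lies entirely in the leading a-block: y = a^k for some k with 1 ≤ k ≤ p.
Pump with i = 2: xy^2z = a^{p+k} b^p a^p b^p, of length 4p+k. Suppose this equals vv. The string starts with a and ends with b, so v does too; thus the boundary between the two copies of v is a b→a transition. There is exactly one such transition, at position 2p+k, so |v| = 2p+k and |vv| = 4p+2k ≠ 4p+k since k ≥ 1. So xy^2z ∉ L.
This contradicts the pumping lemma, so L is not regular.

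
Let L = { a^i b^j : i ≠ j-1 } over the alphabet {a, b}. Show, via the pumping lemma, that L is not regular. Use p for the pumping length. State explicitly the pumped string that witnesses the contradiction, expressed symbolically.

Suppose for contradiction that L is regular, and let p be the pumping length.
Choose w = a^p b^{p+p!+1}. Since p ≠ (p+p!+1)-1 = p+p!, w ∈ L; and |w| ≥ p.
Write w = xyz as guaranteed by the lemma, with |xy| ≤ p and y is nonempty.
Since the first p symbols of w are all a's and |xy| ≤ p, y lies entirely in the leading a-block: y = a^k for some k with 1 ≤ k ≤ p.
Since 1 ≤ k ≤ p, k divides p!; set t = 1 + p!/k. Then xy^t z has p + (p!/k)·k = p + p! copies of a. Now the a-count is p+p! and (b-count)-1 = (p+p!+1)-1 = p+p!, so i ≠ j-1 fails. So xy^t z = a^{p+p!} b^{p+p!+1} ∉ L.
This is a contradiction; hence L is not regular.

a^{p+p!} b^{p+p!+1}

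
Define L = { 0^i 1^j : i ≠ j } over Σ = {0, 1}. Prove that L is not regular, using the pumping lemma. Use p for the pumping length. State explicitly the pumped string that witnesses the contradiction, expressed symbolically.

0^{p+p!} 1^{p+p!}

Toward a contradiction, assume L is regular with pumping length p.
Choose w = 0^p 1^{p+p!}. Since p ≠ p+p!, w ∈ L; and |w| ≥ p.
Write w = xyz as guaranteed by the lemma, with |xy| ≤ p and |y| > 0.
The first p characters of w are 0's, so xy (and hence y) consists only of 0's. Write y = 0^k, 1 ≤ k ≤ p.
Since 1 ≤ k ≤ p, k divides p!; set t = 1 + p!/k. Then xy^t z has p + (p!/k)·k = p + p! copies of 0. Now the 0-count equals the 1-count, so i ≠ j fails. So xy^t z = 0^{p+p!} 1^{p+p!} ∉ L.
This contradicts the pumping lemma, so L is not regular.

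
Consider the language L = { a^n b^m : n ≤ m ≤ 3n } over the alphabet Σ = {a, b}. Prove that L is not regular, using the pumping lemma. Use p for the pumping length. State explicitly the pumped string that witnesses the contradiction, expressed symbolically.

a^{p+k} b^p

Suppose for contradiction that L is regular, and let p be the pumping length.
Take w = a^p b^p ∈ L (since p ≤ p ≤ 3p), with |w| = 2p ≥ p.
The pumping lemma gives a decomposition w = xyz where |xy| ≤ p and y is nonempty.
The first p characters of w are a's, so xy (and hence y) consists only of a's. Write y = a^k, 1 ≤ k ≤ p.
Pump with i = 2: xy^2z = a^{p+k} b^p. Now n = p+k > p = m, so the condition n ≤ m fails. Thus xy^2z ∉ L.
Contradiction. Therefore L is not regular.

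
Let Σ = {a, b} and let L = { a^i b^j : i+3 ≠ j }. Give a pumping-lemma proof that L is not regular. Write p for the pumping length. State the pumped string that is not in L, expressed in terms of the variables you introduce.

Suppose for contradiction that L is regular, and let p be the pumping length.
Choose w = a^p b^{p+p!+3}. Since p ≠ (p+p!+3)-3 = p+p!, w ∈ L; and |w| ≥ p.
By the pumping lemma, w = xyz with |xy| ≤ p and |y| > 0.
The first p characters of w are a's, so xy (and hence y) consists only of a's. Write y = a^k, 1 ≤ k ≤ p.
Since 1 ≤ k ≤ p, k divides p!; set t = 1 + p!/k. Then xy^t z has p + (p!/k)·k = p + p! copies of a. Now the a-count is p+p! and (b-count)-3 = (p+p!+3)-3 = p+p!, so i+3 ≠ j fails. So xy^t z = a^{p+p!} b^{p+p!+3} ∉ L.
Contradiction. Therefore L is not regular.

a^{p+p!} b^{p+p!+3}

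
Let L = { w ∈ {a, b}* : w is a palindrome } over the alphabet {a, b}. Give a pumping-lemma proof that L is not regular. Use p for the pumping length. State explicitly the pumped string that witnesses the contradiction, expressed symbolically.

a^{p+k} b a^p

Assume L is regular; let p be its pumping constant.
Take w = a^p b a^p, a palindrome of length 2p+1 ≥ p.
By the pumping lemma, w = xyz with |xy| ≤ p and |y| > 0.
The first p characters of w are a's, so xy (and hence y) consists only of a's. Write y = a^k, 1 ≤ k ≤ p.
Pump with i = 2: xy^2z = a^{p+k} b a^p. Its reverse is a^p b a^{p+k}, which differs from xy^2z since k ≥ 1. So xy^2z is not a palindrome and xy^2z ∉ L.
This contradicts the pumping lemma, so L is not regular.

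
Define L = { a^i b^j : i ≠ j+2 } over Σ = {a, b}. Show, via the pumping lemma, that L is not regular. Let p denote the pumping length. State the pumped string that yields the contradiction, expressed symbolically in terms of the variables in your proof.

a^{p+p!} b^{p+p!-2}

Toward a contradiction, assume L is regular with pumping length p.
Choose w = a^p b^{p+p!-2}. Since p ≠ (p+p!-2)+2 = p+p!, w ∈ L; and |w| ≥ p.
By the pumping lemma, w = xyz with |xy| ≤ p and y is nonempty.
Since the first p symbols of w are all a's and |xy| ≤ p, y lies entirely in the leading a-block: y = a^k for some k with 1 ≤ k ≤ p.
Since 1 ≤ k ≤ p, k divides p!; set t = 1 + p!/k. Then xy^t z has p + (p!/k)·k = p + p! copies of a. Now the a-count is p+p! and (b-count)+2 = (p+p!-2)+2 = p+p!, so i ≠ j+2 fails. So xy^t z = a^{p+p!} b^{p+p!-2} ∉ L.
This is a contradiction; hence L is not regular.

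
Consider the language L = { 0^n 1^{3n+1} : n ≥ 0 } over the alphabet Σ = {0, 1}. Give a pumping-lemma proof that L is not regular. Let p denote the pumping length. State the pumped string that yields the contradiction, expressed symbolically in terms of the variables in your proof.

0^{p+k} 1^{3p+1}

Assume L is regular; let p be its pumping constant.
Choose w = 0^p 1^{3p+1}, which is in L with |w| = 4p+1 ≥ p.
Write w = xyz as guaranteed by the lemma, with |xy| ≤ p and y is nonempty.
The first p characters of w are 0's, so xy (and hence y) consists only of 0's. Write y = 0^k, 1 ≤ k ≤ p.
Pump with i = 2: xy^2z = 0^{p+k} 1^{3p+1}. For this to lie in L we would need 3p+1 = 3(p+k)+1, which forces k = 0. But k ≥ 1, so xy^2z ∉ L.
This is a contradiction; hence L is not regular.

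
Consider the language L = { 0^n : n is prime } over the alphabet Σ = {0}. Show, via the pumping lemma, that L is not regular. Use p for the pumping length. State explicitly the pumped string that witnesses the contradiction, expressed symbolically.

Assume L is regular; let p be its pumping constant.
Let q be a prime with q ≥ p+2 (infinitely many primes exist), and take w = 0^q ∈ L with |w| = q ≥ p.
The pumping lemma gives a decomposition w = xyz where |xy| ≤ p and y is nonempty.
Then y = 0^k for some k with 1 ≤ k ≤ p.
Since 1 ≤ k ≤ p, |xz| = q-k. Pump with i = q+1: |xy^{q+1}z| = (q-k)+(q+1)k = q+qk = q(1+k), which is composite (both factors ≥ 2). So xy^{q+1}z = 0^{q(1+k)} ∉ L.
This is a contradiction; hence L is not regular.

0^{q(1+k)}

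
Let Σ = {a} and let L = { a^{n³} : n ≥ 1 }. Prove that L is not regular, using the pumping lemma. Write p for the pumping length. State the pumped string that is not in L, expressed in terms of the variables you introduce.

Suppose for contradiction that L is regular, and let p be the pumping length.
Take w = a^{p³} ∈ L with |w| = p³ ≥ p.
Write w = xyz as guaranteed by the lemma, with |xy| ≤ p and |y| ≥ 1.
Then y = a^k for some k with 1 ≤ k ≤ p.
Pump with i = 2: xy^2z = a^{p³+k}. Since 1 ≤ k ≤ p, p³ < p³+k ≤ p³+p < p³+3p²+3p+1 = (p+1)³, so p³+k is not a perfect cube. So xy^2z ∉ L.
Contradiction. Therefore L is not regular.

a^{p³+k}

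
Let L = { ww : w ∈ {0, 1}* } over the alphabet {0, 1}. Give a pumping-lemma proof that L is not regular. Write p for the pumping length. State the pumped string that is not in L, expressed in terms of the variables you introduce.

0^{p+k} 1^p 0^p 1^p

Suppose for contradiction that L is regular, and let p be the pumping length.
Take w = 0^p 1^p 0^p 1^p = uu where u = 0^p1^p; then w ∈ L and |w| = 4p ≥ p.
The pumping lemma gives a decomposition w = xyz where |xy| ≤ p and |y| ≥ 1.
Because |xy| ≤ p and w begins with p copies of 0, we have y = 0^k with 1 ≤ k ≤ p.
Pump with i = 2: xy^2z = 0^{p+k} 1^p 0^p 1^p, of length 4p+k. Suppose this equals vv. The string starts with 0 and ends with 1, so v does too; thus the boundary between the two copies of v is a 1→0 transition. There is exactly one such transition, at position 2p+k, so |v| = 2p+k and |vv| = 4p+2k ≠ 4p+k since k ≥ 1. So xy^2z ∉ L.
Contradiction. Therefore L is not regular.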